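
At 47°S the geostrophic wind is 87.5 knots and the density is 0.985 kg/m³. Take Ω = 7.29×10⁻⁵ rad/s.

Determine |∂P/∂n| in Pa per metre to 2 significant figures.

4.7×10⁻³ Pa/m

Coriolis parameter at 47°S:
f = 2Ω sin φ = 2 × 7.29×10⁻⁵ × sin 47° = 1.07×10⁻⁴ s⁻¹
Wind speed in SI: 87.5 knots = 45.0 m/s
Geostrophic balance rearranged: |∂P/∂n| = f ρ V_g
|∂P/∂n| = 1.07×10⁻⁴ × 0.985 × 45.0 = 4.73×10⁻³ Pa/m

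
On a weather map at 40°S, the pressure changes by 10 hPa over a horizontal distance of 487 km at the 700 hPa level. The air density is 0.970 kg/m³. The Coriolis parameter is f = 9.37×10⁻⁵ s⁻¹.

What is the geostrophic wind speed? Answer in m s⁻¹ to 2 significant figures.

23 m s⁻¹

Pressure gradient: |∂P/∂n| = 1000 Pa / 487000 m = 2.05×10⁻³ Pa/m
Geostrophic balance (pressure-gradient force = Coriolis force):
V_g = (1/(fρ)) |∂P/∂n| = 2.05×10⁻³ / (9.37×10⁻⁵ × 0.970) = 22.6 m/s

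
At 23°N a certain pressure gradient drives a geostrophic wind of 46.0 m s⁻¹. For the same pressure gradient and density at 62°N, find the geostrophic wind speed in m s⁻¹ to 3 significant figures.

20.4 m s⁻¹

With the same pressure gradient and density, V_g ∝ 1/f ∝ 1/sin φ.
V₂ = V₁ · sin φ₁ / sin φ₂ = 46.0 × sin 23° / sin 62°
V₂ = 46.0 × 0.3907/0.8829 = 20.4 m s⁻¹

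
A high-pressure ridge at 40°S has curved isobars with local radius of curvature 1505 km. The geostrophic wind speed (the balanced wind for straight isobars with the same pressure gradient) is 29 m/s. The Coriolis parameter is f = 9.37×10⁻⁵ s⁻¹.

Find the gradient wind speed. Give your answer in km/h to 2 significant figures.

Around a high, pressure-gradient force acts outward with centrifugal, so Coriolis balances both:
fV = (1/ρ)|∂P/∂n| + V²/R  →  V² − fR·V + fR·V_g = 0
With fR = 9.37×10⁻⁵ × 1505×10³ m = 141 m/s:
V = [fR − √((fR)² − 4 fR V_g)]/2 = [141 − √(141² − 4×141×29)]/2 = 40.8 m/s
Supergeostrophic (V > V_g = 29 m/s), as expected around a high.
Converting: 40.8 m/s × 3.6 = 150 km/h

150 km/h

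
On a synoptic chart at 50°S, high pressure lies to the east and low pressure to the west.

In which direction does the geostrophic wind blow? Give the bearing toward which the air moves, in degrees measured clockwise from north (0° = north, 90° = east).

180°

The pressure-gradient force points toward the west (bearing 270°).
Geostrophic balance: in the Southern Hemisphere the Coriolis force deflects motion to the left, so the geostrophic wind blows 90° to the left of the pressure-gradient force (low pressure on the right).
Rotating 270° by 90° counterclockwise gives 180° — the wind blows toward the south.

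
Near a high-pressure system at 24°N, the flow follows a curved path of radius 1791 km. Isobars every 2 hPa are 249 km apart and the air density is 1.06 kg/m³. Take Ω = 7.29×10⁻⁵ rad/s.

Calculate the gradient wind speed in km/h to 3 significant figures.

53.5 km/h

Coriolis parameter at 24°N:
f = 2Ω sin φ = 2 × 7.29×10⁻⁵ × sin 24° = 5.93×10⁻⁵ s⁻¹
Pressure gradient: |∂P/∂n| = 200 Pa / 249000 m = 8.03×10⁻⁴ Pa/m
Geostrophic speed: V_g = |∂P/∂n|/(fρ) = 8.03×10⁻⁴/(5.93×10⁻⁵ × 1.06) = 12.8 m/s
Around a high, pressure-gradient force acts outward with centrifugal, so Coriolis balances both:
fV = (1/ρ)|∂P/∂n| + V²/R  →  V² − fR·V + fR·V_g = 0
With fR = 5.93×10⁻⁵ × 1791×10³ m = 106 m/s:
V = [fR − √((fR)² − 4 fR V_g)]/2 = [106 − √(106² − 4×106×12.8)]/2 = 14.9 m/s
Supergeostrophic (V > V_g = 12.8 m/s), as expected around a high.
Converting: 14.9 m/s × 3.6 = 53.5 km/h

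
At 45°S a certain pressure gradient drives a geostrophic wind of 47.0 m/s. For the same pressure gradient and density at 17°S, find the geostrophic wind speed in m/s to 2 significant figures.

110 m/s

With the same pressure gradient and density, V_g ∝ 1/f ∝ 1/sin φ.
V₂ = V₁ · sin φ₁ / sin φ₂ = 47.0 × sin 45° / sin 17°
V₂ = 47.0 × 0.7071/0.2924 = 110 m/s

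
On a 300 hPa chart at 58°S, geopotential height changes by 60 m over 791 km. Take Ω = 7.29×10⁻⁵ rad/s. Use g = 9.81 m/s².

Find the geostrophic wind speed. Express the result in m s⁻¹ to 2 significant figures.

Coriolis parameter at 58°S:
f = 2Ω sin φ = 2 × 7.29×10⁻⁵ × sin 58° = 1.24×10⁻⁴ s⁻¹
Height gradient: |∂Z/∂n| = 60 m / 791000 m = 7.59×10⁻⁵
On a pressure surface, geostrophic balance gives V_g = (g/f)|∂Z/∂n|:
V_g = 9.81 × 7.59×10⁻⁵ / 1.24×10⁻⁴ = 6.02 m/s

6.0 m s⁻¹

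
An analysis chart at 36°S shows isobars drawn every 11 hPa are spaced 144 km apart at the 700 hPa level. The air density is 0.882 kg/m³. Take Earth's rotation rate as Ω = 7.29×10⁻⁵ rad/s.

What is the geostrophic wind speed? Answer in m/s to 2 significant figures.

Coriolis parameter at 36°S:
f = 2Ω sin φ = 2 × 7.29×10⁻⁵ × sin 36° = 8.57×10⁻⁵ s⁻¹
Pressure gradient: |∂P/∂n| = 1100 Pa / 144000 m = 7.64×10⁻³ Pa/m
Geostrophic balance (pressure-gradient force = Coriolis force):
V_g = (1/(fρ)) |∂P/∂n| = 7.64×10⁻³ / (8.57×10⁻⁵ × 0.882) = 101 m/s

100 m/s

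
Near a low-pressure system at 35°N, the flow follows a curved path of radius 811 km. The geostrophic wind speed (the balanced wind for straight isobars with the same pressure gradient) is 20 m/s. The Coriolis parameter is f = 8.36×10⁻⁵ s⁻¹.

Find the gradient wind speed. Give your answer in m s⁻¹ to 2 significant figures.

Around a low, centrifugal force acts outward with Coriolis, so pressure-gradient force balances both:
(1/ρ)|∂P/∂n| = fV + V²/R  →  V² + fR·V − fR·V_g = 0
With fR = 8.36×10⁻⁵ × 811×10³ m = 67.8 m/s:
V = [−fR + √((fR)² + 4 fR V_g)]/2 = [−67.8 + √(67.8² + 4×67.8×20)]/2 = 16.2 m/s
Subgeostrophic (V < V_g = 20 m/s), as expected around a low.

16 m s⁻¹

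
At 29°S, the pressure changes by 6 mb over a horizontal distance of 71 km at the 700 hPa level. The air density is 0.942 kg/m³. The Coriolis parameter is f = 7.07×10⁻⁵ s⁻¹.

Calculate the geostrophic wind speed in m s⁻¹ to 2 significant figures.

Pressure gradient: |∂P/∂n| = 600 Pa / 71000 m = 8.45×10⁻³ Pa/m
Geostrophic balance (pressure-gradient force = Coriolis force):
V_g = (1/(fρ)) |∂P/∂n| = 8.45×10⁻³ / (7.07×10⁻⁵ × 0.942) = 127 m/s

130 m s⁻¹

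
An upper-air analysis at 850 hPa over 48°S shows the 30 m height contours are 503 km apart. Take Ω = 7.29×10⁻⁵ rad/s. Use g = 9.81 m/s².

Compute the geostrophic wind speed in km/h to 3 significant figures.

19.4 km/h

Coriolis parameter at 48°S:
f = 2Ω sin φ = 2 × 7.29×10⁻⁵ × sin 48° = 1.08×10⁻⁴ s⁻¹
Height gradient: |∂Z/∂n| = 30 m / 503000 m = 5.96×10⁻⁵
On a pressure surface, geostrophic balance gives V_g = (g/f)|∂Z/∂n|:
V_g = 9.81 × 5.96×10⁻⁵ / 1.08×10⁻⁴ = 5.40 m/s
Converting: 5.40 m/s × 3.6 = 19.4 km/h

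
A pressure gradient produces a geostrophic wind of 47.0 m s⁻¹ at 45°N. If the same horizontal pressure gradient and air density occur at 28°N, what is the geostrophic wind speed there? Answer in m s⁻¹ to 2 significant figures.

With the same pressure gradient and density, V_g ∝ 1/f ∝ 1/sin φ.
V₂ = V₁ · sin φ₁ / sin φ₂ = 47.0 × sin 45° / sin 28°
V₂ = 47.0 × 0.7071/0.4695 = 71 m s⁻¹

71 m s⁻¹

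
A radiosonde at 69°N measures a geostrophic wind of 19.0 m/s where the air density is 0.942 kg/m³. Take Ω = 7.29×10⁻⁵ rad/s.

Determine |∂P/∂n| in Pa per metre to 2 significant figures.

2.4×10⁻³ Pa/m

Coriolis parameter at 69°N:
f = 2Ω sin φ = 2 × 7.29×10⁻⁵ × sin 69° = 1.36×10⁻⁴ s⁻¹
Geostrophic balance rearranged: |∂P/∂n| = f ρ V_g
|∂P/∂n| = 1.36×10⁻⁴ × 0.942 × 19.0 = 2.44×10⁻³ Pa/m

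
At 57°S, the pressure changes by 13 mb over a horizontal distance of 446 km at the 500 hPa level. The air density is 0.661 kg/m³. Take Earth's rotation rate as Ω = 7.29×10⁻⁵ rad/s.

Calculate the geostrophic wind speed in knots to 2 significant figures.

Coriolis parameter at 57°S:
f = 2Ω sin φ = 2 × 7.29×10⁻⁵ × sin 57° = 1.22×10⁻⁴ s⁻¹
Pressure gradient: |∂P/∂n| = 1300 Pa / 446000 m = 2.91×10⁻³ Pa/m
Geostrophic balance (pressure-gradient force = Coriolis force):
V_g = (1/(fρ)) |∂P/∂n| = 2.91×10⁻³ / (1.22×10⁻⁴ × 0.661) = 36.1 m/s
Converting: 36.1 m/s × 1.944 = 70 knots

70 knots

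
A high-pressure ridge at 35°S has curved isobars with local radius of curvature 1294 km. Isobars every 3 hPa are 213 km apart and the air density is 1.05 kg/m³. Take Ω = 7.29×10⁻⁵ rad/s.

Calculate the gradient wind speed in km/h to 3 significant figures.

70.5 km/h

Coriolis parameter at 35°S:
f = 2Ω sin φ = 2 × 7.29×10⁻⁵ × sin 35° = 8.36×10⁻⁵ s⁻¹
Pressure gradient: |∂P/∂n| = 300 Pa / 213000 m = 1.41×10⁻³ Pa/m
Geostrophic speed: V_g = |∂P/∂n|/(fρ) = 1.41×10⁻³/(8.36×10⁻⁵ × 1.05) = 16.0 m/s
Around a high, pressure-gradient force acts outward with centrifugal, so Coriolis balances both:
fV = (1/ρ)|∂P/∂n| + V²/R  →  V² − fR·V + fR·V_g = 0
With fR = 8.36×10⁻⁵ × 1294×10³ m = 108 m/s:
V = [fR − √((fR)² − 4 fR V_g)]/2 = [108 − √(108² − 4×108×16)]/2 = 19.6 m/s
Supergeostrophic (V > V_g = 16 m/s), as expected around a high.
Converting: 19.6 m/s × 3.6 = 70.5 km/h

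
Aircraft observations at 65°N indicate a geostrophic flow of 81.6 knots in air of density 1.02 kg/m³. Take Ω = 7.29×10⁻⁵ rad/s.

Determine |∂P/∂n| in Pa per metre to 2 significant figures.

Coriolis parameter at 65°N:
f = 2Ω sin φ = 2 × 7.29×10⁻⁵ × sin 65° = 1.32×10⁻⁴ s⁻¹
Wind speed in SI: 81.6 knots = 42.0 m/s
Geostrophic balance rearranged: |∂P/∂n| = f ρ V_g
|∂P/∂n| = 1.32×10⁻⁴ × 1.02 × 42.0 = 5.66×10⁻³ Pa/m

5.7×10⁻³ Pa/m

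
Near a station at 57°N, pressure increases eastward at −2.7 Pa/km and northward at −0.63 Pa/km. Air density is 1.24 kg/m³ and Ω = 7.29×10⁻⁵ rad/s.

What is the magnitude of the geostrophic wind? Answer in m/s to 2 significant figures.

18 m/s

Coriolis parameter at 57°N:
f = 2Ω sin φ = 2 × 7.29×10⁻⁵ × sin 57° = 1.22×10⁻⁴ s⁻¹
Component geostrophic relations (x east, y north):
u_g = −(1/(fρ)) ∂P/∂y,  v_g = (1/(fρ)) ∂P/∂x
u_g = −(−0.63×10⁻³)/(1.22×10⁻⁴ × 1.24) = 4.15 m/s;  v_g = (−2.7×10⁻³)/(1.22×10⁻⁴ × 1.24) = −17.8 m/s
|V_g| = √(u_g² + v_g²) = 18.3 m/s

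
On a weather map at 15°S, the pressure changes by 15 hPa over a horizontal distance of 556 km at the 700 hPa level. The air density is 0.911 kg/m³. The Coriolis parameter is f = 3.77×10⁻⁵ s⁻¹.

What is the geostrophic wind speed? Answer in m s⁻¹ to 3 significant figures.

78.6 m s⁻¹

Pressure gradient: |∂P/∂n| = 1500 Pa / 556000 m = 2.70×10⁻³ Pa/m
Geostrophic balance (pressure-gradient force = Coriolis force):
V_g = (1/(fρ)) |∂P/∂n| = 2.70×10⁻³ / (3.77×10⁻⁵ × 0.911) = 78.6 m/s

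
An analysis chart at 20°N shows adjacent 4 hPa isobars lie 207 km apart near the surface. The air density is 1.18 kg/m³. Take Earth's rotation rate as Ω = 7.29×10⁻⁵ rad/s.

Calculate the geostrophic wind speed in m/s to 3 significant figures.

32.8 m/s

Coriolis parameter at 20°N:
f = 2Ω sin φ = 2 × 7.29×10⁻⁵ × sin 20° = 4.99×10⁻⁵ s⁻¹
Pressure gradient: |∂P/∂n| = 400 Pa / 207000 m = 1.93×10⁻³ Pa/m
Geostrophic balance (pressure-gradient force = Coriolis force):
V_g = (1/(fρ)) |∂P/∂n| = 1.93×10⁻³ / (4.99×10⁻⁵ × 1.18) = 32.8 m/s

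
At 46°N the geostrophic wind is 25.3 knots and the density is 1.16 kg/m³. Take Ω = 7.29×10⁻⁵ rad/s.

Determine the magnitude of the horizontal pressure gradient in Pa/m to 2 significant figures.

1.6×10⁻³ Pa/m

Coriolis parameter at 46°N:
f = 2Ω sin φ = 2 × 7.29×10⁻⁵ × sin 46° = 1.05×10⁻⁴ s⁻¹
Wind speed in SI: 25.3 knots = 13.0 m/s
Geostrophic balance rearranged: |∂P/∂n| = f ρ V_g
|∂P/∂n| = 1.05×10⁻⁴ × 1.16 × 13.0 = 1.58×10⁻³ Pa/m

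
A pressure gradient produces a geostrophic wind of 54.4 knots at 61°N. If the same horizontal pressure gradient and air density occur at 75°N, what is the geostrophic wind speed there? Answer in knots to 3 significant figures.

With the same pressure gradient and density, V_g ∝ 1/f ∝ 1/sin φ.
V₂ = V₁ · sin φ₁ / sin φ₂ = 54.4 × sin 61° / sin 75°
V₂ = 54.4 × 0.8746/0.9659 = 49.3 knots

49.3 knots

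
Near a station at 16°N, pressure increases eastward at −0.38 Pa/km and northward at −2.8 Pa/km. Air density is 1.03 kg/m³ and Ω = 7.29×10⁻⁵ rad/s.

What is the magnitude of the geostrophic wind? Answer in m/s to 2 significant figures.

68 m/s

Coriolis parameter at 16°N:
f = 2Ω sin φ = 2 × 7.29×10⁻⁵ × sin 16° = 4.02×10⁻⁵ s⁻¹
Component geostrophic relations (x east, y north):
u_g = −(1/(fρ)) ∂P/∂y,  v_g = (1/(fρ)) ∂P/∂x
u_g = −(−2.8×10⁻³)/(4.02×10⁻⁵ × 1.03) = 67.6 m/s;  v_g = (−0.38×10⁻³)/(4.02×10⁻⁵ × 1.03) = −9.18 m/s
|V_g| = √(u_g² + v_g²) = 68.3 m/s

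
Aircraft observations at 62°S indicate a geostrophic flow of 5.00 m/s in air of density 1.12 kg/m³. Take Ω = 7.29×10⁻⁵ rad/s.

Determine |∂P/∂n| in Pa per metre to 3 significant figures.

Coriolis parameter at 62°S:
f = 2Ω sin φ = 2 × 7.29×10⁻⁵ × sin 62° = 1.29×10⁻⁴ s⁻¹
Geostrophic balance rearranged: |∂P/∂n| = f ρ V_g
|∂P/∂n| = 1.29×10⁻⁴ × 1.12 × 5.00 = 7.21×10⁻⁴ Pa/m

7.21×10⁻⁴ Pa/m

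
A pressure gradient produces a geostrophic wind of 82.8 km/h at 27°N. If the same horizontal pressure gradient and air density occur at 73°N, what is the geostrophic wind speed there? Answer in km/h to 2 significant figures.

39 km/h

With the same pressure gradient and density, V_g ∝ 1/f ∝ 1/sin φ.
V₂ = V₁ · sin φ₁ / sin φ₂ = 82.8 × sin 27° / sin 73°
V₂ = 82.8 × 0.4540/0.9563 = 39 km/h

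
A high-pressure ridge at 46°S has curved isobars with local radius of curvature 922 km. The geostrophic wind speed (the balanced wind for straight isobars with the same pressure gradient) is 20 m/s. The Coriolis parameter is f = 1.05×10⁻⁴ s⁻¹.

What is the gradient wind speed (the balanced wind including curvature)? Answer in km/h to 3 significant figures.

102 km/h

Around a high, pressure-gradient force acts outward with centrifugal, so Coriolis balances both:
fV = (1/ρ)|∂P/∂n| + V²/R  →  V² − fR·V + fR·V_g = 0
With fR = 1.05×10⁻⁴ × 922×10³ m = 96.8 m/s:
V = [fR − √((fR)² − 4 fR V_g)]/2 = [96.8 − √(96.8² − 4×96.8×20)]/2 = 28.2 m/s
Supergeostrophic (V > V_g = 20 m/s), as expected around a high.
Converting: 28.2 m/s × 3.6 = 102 km/h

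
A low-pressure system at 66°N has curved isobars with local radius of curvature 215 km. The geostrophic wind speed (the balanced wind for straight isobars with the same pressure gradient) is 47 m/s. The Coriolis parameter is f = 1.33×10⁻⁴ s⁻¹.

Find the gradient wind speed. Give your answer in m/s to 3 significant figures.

Around a low, centrifugal force acts outward with Coriolis, so pressure-gradient force balances both:
(1/ρ)|∂P/∂n| = fV + V²/R  →  V² + fR·V − fR·V_g = 0
With fR = 1.33×10⁻⁴ × 215×10³ m = 28.6 m/s:
V = [−fR + √((fR)² + 4 fR V_g)]/2 = [−28.6 + √(28.6² + 4×28.6×47)]/2 = 25.1 m/s
Subgeostrophic (V < V_g = 47 m/s), as expected around a low.

25.1 m/s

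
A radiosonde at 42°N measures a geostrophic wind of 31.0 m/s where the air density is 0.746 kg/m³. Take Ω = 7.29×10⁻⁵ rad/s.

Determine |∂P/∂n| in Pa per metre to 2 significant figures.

2.3×10⁻³ Pa/m

Coriolis parameter at 42°N:
f = 2Ω sin φ = 2 × 7.29×10⁻⁵ × sin 42° = 9.76×10⁻⁵ s⁻¹
Geostrophic balance rearranged: |∂P/∂n| = f ρ V_g
|∂P/∂n| = 9.76×10⁻⁵ × 0.746 × 31.0 = 2.26×10⁻³ Pa/m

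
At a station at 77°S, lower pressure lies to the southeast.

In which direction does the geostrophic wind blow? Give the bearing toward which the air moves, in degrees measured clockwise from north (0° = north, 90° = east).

The pressure-gradient force points toward the southeast (bearing 135°).
Geostrophic balance: in the Southern Hemisphere the Coriolis force deflects motion to the left, so the geostrophic wind blows 90° to the left of the pressure-gradient force (low pressure on the right).
Rotating 135° by 90° counterclockwise gives 045° — the wind blows toward the northeast.

045°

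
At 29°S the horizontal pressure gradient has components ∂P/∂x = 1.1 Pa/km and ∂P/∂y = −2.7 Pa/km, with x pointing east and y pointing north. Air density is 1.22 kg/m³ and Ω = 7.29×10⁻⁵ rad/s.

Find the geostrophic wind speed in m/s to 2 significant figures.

34 m/s

Coriolis parameter at 29°S:
f = 2Ω sin φ = 2 × 7.29×10⁻⁵ × sin 29° = 7.07×10⁻⁵ s⁻¹
In the Southern Hemisphere f is negative: f = −7.07×10⁻⁵ s⁻¹.
Component geostrophic relations (x east, y north):
u_g = −(1/(fρ)) ∂P/∂y,  v_g = (1/(fρ)) ∂P/∂x
u_g = −(−2.7×10⁻³)/(−7.07×10⁻⁵ × 1.22) = −31.3 m/s;  v_g = (1.1×10⁻³)/(−7.07×10⁻⁵ × 1.22) = −12.8 m/s
|V_g| = √(u_g² + v_g²) = 33.8 m/s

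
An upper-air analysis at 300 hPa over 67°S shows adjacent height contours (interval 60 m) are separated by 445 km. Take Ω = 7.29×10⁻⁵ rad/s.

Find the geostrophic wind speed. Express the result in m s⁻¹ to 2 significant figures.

9.9 m s⁻¹

Coriolis parameter at 67°S:
f = 2Ω sin φ = 2 × 7.29×10⁻⁵ × sin 67° = 1.34×10⁻⁴ s⁻¹
Height gradient: |∂Z/∂n| = 60 m / 445000 m = 1.35×10⁻⁴
On a pressure surface, geostrophic balance gives V_g = (g/f)|∂Z/∂n|:
V_g = 9.81 × 1.35×10⁻⁴ / 1.34×10⁻⁴ = 9.86 m/s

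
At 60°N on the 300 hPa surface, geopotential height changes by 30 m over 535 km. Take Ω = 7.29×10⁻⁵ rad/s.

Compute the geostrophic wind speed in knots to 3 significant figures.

8.47 knots

Coriolis parameter at 60°N:
f = 2Ω sin φ = 2 × 7.29×10⁻⁵ × sin 60° = 1.26×10⁻⁴ s⁻¹
Height gradient: |∂Z/∂n| = 30 m / 535000 m = 5.61×10⁻⁵
On a pressure surface, geostrophic balance gives V_g = (g/f)|∂Z/∂n|:
V_g = 9.81 × 5.61×10⁻⁵ / 1.26×10⁻⁴ = 4.36 m/s
Converting: 4.36 m/s × 1.944 = 8.47 knots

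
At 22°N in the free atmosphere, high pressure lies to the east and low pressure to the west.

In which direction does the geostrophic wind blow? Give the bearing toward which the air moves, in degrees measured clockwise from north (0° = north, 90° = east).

000°

The pressure-gradient force points toward the west (bearing 270°).
Geostrophic balance: in the Northern Hemisphere the Coriolis force deflects motion to the right, so the geostrophic wind blows 90° to the right of the pressure-gradient force (low pressure on the left).
Rotating 270° by 90° clockwise gives 000° — the wind blows toward the north.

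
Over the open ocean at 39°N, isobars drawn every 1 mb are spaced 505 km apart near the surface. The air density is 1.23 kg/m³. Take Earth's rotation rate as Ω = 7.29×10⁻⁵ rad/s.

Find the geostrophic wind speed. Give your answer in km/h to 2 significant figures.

6.3 km/h

Coriolis parameter at 39°N:
f = 2Ω sin φ = 2 × 7.29×10⁻⁵ × sin 39° = 9.18×10⁻⁵ s⁻¹
Pressure gradient: |∂P/∂n| = 100 Pa / 505000 m = 1.98×10⁻⁴ Pa/m
Geostrophic balance (pressure-gradient force = Coriolis force):
V_g = (1/(fρ)) |∂P/∂n| = 1.98×10⁻⁴ / (9.18×10⁻⁵ × 1.23) = 1.75 m/s
Converting: 1.75 m/s × 3.6 = 6.3 km/h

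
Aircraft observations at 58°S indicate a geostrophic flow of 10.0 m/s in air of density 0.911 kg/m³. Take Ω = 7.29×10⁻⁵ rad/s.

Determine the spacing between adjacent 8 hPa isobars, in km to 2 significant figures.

710 km

Coriolis parameter at 58°S:
f = 2Ω sin φ = 2 × 7.29×10⁻⁵ × sin 58° = 1.24×10⁻⁴ s⁻¹
Geostrophic balance rearranged: |∂P/∂n| = f ρ V_g
|∂P/∂n| = 1.24×10⁻⁴ × 0.911 × 10.0 = 1.13×10⁻³ Pa/m
Isobar spacing: Δn = ΔP/|∂P/∂n| = 800 Pa / 1.13×10⁻³ Pa/m = 710221 m ≈ 710 km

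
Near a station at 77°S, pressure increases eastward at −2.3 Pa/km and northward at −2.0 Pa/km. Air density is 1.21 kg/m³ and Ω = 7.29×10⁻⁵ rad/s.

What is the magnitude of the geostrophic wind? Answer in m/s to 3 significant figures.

Coriolis parameter at 77°S:
f = 2Ω sin φ = 2 × 7.29×10⁻⁵ × sin 77° = 1.42×10⁻⁴ s⁻¹
In the Southern Hemisphere f is negative: f = −1.42×10⁻⁴ s⁻¹.
Component geostrophic relations (x east, y north):
u_g = −(1/(fρ)) ∂P/∂y,  v_g = (1/(fρ)) ∂P/∂x
u_g = −(−2.0×10⁻³)/(−1.42×10⁻⁴ × 1.21) = −11.6 m/s;  v_g = (−2.3×10⁻³)/(−1.42×10⁻⁴ × 1.21) = 13.4 m/s
|V_g| = √(u_g² + v_g²) = 17.7 m/s

17.7 m/s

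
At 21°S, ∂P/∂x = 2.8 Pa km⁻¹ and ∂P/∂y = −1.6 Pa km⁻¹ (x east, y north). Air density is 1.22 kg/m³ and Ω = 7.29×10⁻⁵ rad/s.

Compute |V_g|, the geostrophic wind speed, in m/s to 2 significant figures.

51 m/s

Coriolis parameter at 21°S:
f = 2Ω sin φ = 2 × 7.29×10⁻⁵ × sin 21° = 5.23×10⁻⁵ s⁻¹
In the Southern Hemisphere f is negative: f = −5.23×10⁻⁵ s⁻¹.
Component geostrophic relations (x east, y north):
u_g = −(1/(fρ)) ∂P/∂y,  v_g = (1/(fρ)) ∂P/∂x
u_g = −(−1.6×10⁻³)/(−5.23×10⁻⁵ × 1.22) = −25.1 m/s;  v_g = (2.8×10⁻³)/(−5.23×10⁻⁵ × 1.22) = −43.9 m/s
|V_g| = √(u_g² + v_g²) = 50.6 m/s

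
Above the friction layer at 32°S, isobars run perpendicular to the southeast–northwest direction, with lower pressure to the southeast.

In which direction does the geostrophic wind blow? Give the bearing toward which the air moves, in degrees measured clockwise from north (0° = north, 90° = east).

045°

The pressure-gradient force points toward the southeast (bearing 135°).
Geostrophic balance: in the Southern Hemisphere the Coriolis force deflects motion to the left, so the geostrophic wind blows 90° to the left of the pressure-gradient force (low pressure on the right).
Rotating 135° by 90° counterclockwise gives 045° — the wind blows toward the northeast.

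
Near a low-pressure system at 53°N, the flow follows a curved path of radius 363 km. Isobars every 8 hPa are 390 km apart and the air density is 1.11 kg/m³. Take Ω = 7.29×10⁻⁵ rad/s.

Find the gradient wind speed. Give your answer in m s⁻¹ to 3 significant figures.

Coriolis parameter at 53°N:
f = 2Ω sin φ = 2 × 7.29×10⁻⁵ × sin 53° = 1.16×10⁻⁴ s⁻¹
Pressure gradient: |∂P/∂n| = 800 Pa / 390000 m = 2.05×10⁻³ Pa/m
Geostrophic speed: V_g = |∂P/∂n|/(fρ) = 2.05×10⁻³/(1.16×10⁻⁴ × 1.11) = 15.9 m/s
Around a low, centrifugal force acts outward with Coriolis, so pressure-gradient force balances both:
(1/ρ)|∂P/∂n| = fV + V²/R  →  V² + fR·V − fR·V_g = 0
With fR = 1.16×10⁻⁴ × 363×10³ m = 42.3 m/s:
V = [−fR + √((fR)² + 4 fR V_g)]/2 = [−42.3 + √(42.3² + 4×42.3×15.9)]/2 = 12.3 m/s
Subgeostrophic (V < V_g = 15.9 m/s), as expected around a low.

12.3 m s⁻¹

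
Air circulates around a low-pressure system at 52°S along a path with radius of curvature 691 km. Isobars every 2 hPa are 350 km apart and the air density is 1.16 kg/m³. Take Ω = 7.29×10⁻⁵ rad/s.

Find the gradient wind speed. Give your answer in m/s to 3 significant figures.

Coriolis parameter at 52°S:
f = 2Ω sin φ = 2 × 7.29×10⁻⁵ × sin 52° = 1.15×10⁻⁴ s⁻¹
Pressure gradient: |∂P/∂n| = 200 Pa / 350000 m = 5.71×10⁻⁴ Pa/m
Geostrophic speed: V_g = |∂P/∂n|/(fρ) = 5.71×10⁻⁴/(1.15×10⁻⁴ × 1.16) = 4.29 m/s
Around a low, centrifugal force acts outward with Coriolis, so pressure-gradient force balances both:
(1/ρ)|∂P/∂n| = fV + V²/R  →  V² + fR·V − fR·V_g = 0
With fR = 1.15×10⁻⁴ × 691×10³ m = 79.4 m/s:
V = [−fR + √((fR)² + 4 fR V_g)]/2 = [−79.4 + √(79.4² + 4×79.4×4.29)]/2 = 4.08 m/s
Subgeostrophic (V < V_g = 4.29 m/s), as expected around a low.

4.08 m/s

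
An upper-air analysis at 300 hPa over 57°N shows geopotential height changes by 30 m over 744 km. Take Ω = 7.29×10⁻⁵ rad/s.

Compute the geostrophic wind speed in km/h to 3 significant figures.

11.6 km/h

Coriolis parameter at 57°N:
f = 2Ω sin φ = 2 × 7.29×10⁻⁵ × sin 57° = 1.22×10⁻⁴ s⁻¹
Height gradient: |∂Z/∂n| = 30 m / 744000 m = 4.03×10⁻⁵
On a pressure surface, geostrophic balance gives V_g = (g/f)|∂Z/∂n|:
V_g = 9.81 × 4.03×10⁻⁵ / 1.22×10⁻⁴ = 3.23 m/s
Converting: 3.23 m/s × 3.6 = 11.6 km/h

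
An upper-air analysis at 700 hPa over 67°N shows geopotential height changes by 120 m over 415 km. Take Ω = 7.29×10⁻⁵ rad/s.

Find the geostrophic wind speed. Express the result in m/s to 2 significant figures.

21 m/s

Coriolis parameter at 67°N:
f = 2Ω sin φ = 2 × 7.29×10⁻⁵ × sin 67° = 1.34×10⁻⁴ s⁻¹
Height gradient: |∂Z/∂n| = 120 m / 415000 m = 2.89×10⁻⁴
On a pressure surface, geostrophic balance gives V_g = (g/f)|∂Z/∂n|:
V_g = 9.81 × 2.89×10⁻⁴ / 1.34×10⁻⁴ = 21.1 m/s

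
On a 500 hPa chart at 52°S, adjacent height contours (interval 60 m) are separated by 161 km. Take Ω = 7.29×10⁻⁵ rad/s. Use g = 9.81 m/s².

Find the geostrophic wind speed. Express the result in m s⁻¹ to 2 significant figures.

32 m s⁻¹

Coriolis parameter at 52°S:
f = 2Ω sin φ = 2 × 7.29×10⁻⁵ × sin 52° = 1.15×10⁻⁴ s⁻¹
Height gradient: |∂Z/∂n| = 60 m / 161000 m = 3.73×10⁻⁴
On a pressure surface, geostrophic balance gives V_g = (g/f)|∂Z/∂n|:
V_g = 9.81 × 3.73×10⁻⁴ / 1.15×10⁻⁴ = 31.8 m/s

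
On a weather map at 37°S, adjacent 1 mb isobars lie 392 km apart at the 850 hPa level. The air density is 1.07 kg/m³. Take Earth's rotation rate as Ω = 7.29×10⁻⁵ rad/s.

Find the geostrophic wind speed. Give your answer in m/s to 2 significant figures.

2.7 m/s

Coriolis parameter at 37°S:
f = 2Ω sin φ = 2 × 7.29×10⁻⁵ × sin 37° = 8.77×10⁻⁵ s⁻¹
Pressure gradient: |∂P/∂n| = 100 Pa / 392000 m = 2.55×10⁻⁴ Pa/m
Geostrophic balance (pressure-gradient force = Coriolis force):
V_g = (1/(fρ)) |∂P/∂n| = 2.55×10⁻⁴ / (8.77×10⁻⁵ × 1.07) = 2.72 m/s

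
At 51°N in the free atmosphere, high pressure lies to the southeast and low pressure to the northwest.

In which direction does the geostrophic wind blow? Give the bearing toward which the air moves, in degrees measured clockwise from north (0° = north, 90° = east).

045°

The pressure-gradient force points toward the northwest (bearing 315°).
Geostrophic balance: in the Northern Hemisphere the Coriolis force deflects motion to the right, so the geostrophic wind blows 90° to the right of the pressure-gradient force (low pressure on the left).
Rotating 315° by 90° clockwise gives 045° — the wind blows toward the northeast.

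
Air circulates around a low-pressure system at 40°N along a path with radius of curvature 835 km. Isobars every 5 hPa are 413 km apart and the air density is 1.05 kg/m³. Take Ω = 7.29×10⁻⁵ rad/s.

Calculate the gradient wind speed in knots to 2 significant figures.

Coriolis parameter at 40°N:
f = 2Ω sin φ = 2 × 7.29×10⁻⁵ × sin 40° = 9.37×10⁻⁵ s⁻¹
Pressure gradient: |∂P/∂n| = 500 Pa / 413000 m = 1.21×10⁻³ Pa/m
Geostrophic speed: V_g = |∂P/∂n|/(fρ) = 1.21×10⁻³/(9.37×10⁻⁵ × 1.05) = 12.3 m/s
Around a low, centrifugal force acts outward with Coriolis, so pressure-gradient force balances both:
(1/ρ)|∂P/∂n| = fV + V²/R  →  V² + fR·V − fR·V_g = 0
With fR = 9.37×10⁻⁵ × 835×10³ m = 78.3 m/s:
V = [−fR + √((fR)² + 4 fR V_g)]/2 = [−78.3 + √(78.3² + 4×78.3×12.3)]/2 = 10.8 m/s
Subgeostrophic (V < V_g = 12.3 m/s), as expected around a low.
Converting: 10.8 m/s × 1.944 = 21 knots

21 knots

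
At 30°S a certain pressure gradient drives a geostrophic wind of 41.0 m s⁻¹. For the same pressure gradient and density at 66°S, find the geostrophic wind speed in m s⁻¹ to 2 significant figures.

22 m s⁻¹

With the same pressure gradient and density, V_g ∝ 1/f ∝ 1/sin φ.
V₂ = V₁ · sin φ₁ / sin φ₂ = 41.0 × sin 30° / sin 66°
V₂ = 41.0 × 0.5000/0.9135 = 22 m s⁻¹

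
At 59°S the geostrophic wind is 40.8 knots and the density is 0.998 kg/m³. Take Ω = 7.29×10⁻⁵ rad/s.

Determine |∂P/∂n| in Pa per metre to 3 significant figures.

Coriolis parameter at 59°S:
f = 2Ω sin φ = 2 × 7.29×10⁻⁵ × sin 59° = 1.25×10⁻⁴ s⁻¹
Wind speed in SI: 40.8 knots = 21.0 m/s
Geostrophic balance rearranged: |∂P/∂n| = f ρ V_g
|∂P/∂n| = 1.25×10⁻⁴ × 0.998 × 21.0 = 2.62×10⁻³ Pa/m

2.62×10⁻³ Pa/m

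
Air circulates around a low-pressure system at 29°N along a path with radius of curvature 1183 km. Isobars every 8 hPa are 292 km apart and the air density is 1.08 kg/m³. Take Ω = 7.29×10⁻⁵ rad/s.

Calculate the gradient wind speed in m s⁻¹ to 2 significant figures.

27 m s⁻¹

Coriolis parameter at 29°N:
f = 2Ω sin φ = 2 × 7.29×10⁻⁵ × sin 29° = 7.07×10⁻⁵ s⁻¹
Pressure gradient: |∂P/∂n| = 800 Pa / 292000 m = 2.74×10⁻³ Pa/m
Geostrophic speed: V_g = |∂P/∂n|/(fρ) = 2.74×10⁻³/(7.07×10⁻⁵ × 1.08) = 35.9 m/s
Around a low, centrifugal force acts outward with Coriolis, so pressure-gradient force balances both:
(1/ρ)|∂P/∂n| = fV + V²/R  →  V² + fR·V − fR·V_g = 0
With fR = 7.07×10⁻⁵ × 1183×10³ m = 83.6 m/s:
V = [−fR + √((fR)² + 4 fR V_g)]/2 = [−83.6 + √(83.6² + 4×83.6×35.9)]/2 = 27.1 m/s
Subgeostrophic (V < V_g = 35.9 m/s), as expected around a low.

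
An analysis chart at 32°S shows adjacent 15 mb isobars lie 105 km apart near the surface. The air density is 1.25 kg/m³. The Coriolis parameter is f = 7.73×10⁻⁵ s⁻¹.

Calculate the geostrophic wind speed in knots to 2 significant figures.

290 knots

Pressure gradient: |∂P/∂n| = 1500 Pa / 105000 m = 1.43×10⁻² Pa/m
Geostrophic balance (pressure-gradient force = Coriolis force):
V_g = (1/(fρ)) |∂P/∂n| = 1.43×10⁻² / (7.73×10⁻⁵ × 1.25) = 148 m/s
Converting: 148 m/s × 1.944 = 290 knots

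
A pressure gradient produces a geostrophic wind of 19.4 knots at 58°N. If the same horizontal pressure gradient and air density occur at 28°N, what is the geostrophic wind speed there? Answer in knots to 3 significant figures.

35.0 knots

With the same pressure gradient and density, V_g ∝ 1/f ∝ 1/sin φ.
V₂ = V₁ · sin φ₁ / sin φ₂ = 19.4 × sin 58° / sin 28°
V₂ = 19.4 × 0.8480/0.4695 = 35.0 knots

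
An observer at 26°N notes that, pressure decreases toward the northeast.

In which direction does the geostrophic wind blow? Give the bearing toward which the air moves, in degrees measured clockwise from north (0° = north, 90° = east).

The pressure-gradient force points toward the northeast (bearing 045°).
Geostrophic balance: in the Northern Hemisphere the Coriolis force deflects motion to the right, so the geostrophic wind blows 90° to the right of the pressure-gradient force (low pressure on the left).
Rotating 045° by 90° clockwise gives 135° — the wind blows toward the southeast.

135°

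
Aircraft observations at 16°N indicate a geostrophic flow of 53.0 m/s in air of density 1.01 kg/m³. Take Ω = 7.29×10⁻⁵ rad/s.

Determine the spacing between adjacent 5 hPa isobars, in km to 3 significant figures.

232 km

Coriolis parameter at 16°N:
f = 2Ω sin φ = 2 × 7.29×10⁻⁵ × sin 16° = 4.02×10⁻⁵ s⁻¹
Geostrophic balance rearranged: |∂P/∂n| = f ρ V_g
|∂P/∂n| = 4.02×10⁻⁵ × 1.01 × 53.0 = 2.15×10⁻³ Pa/m
Isobar spacing: Δn = ΔP/|∂P/∂n| = 500 Pa / 2.15×10⁻³ Pa/m = 232422 m ≈ 232 km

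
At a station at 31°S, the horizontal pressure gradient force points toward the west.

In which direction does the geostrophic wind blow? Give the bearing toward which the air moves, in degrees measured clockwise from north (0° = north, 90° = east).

180°

The pressure-gradient force points toward the west (bearing 270°).
Geostrophic balance: in the Southern Hemisphere the Coriolis force deflects motion to the left, so the geostrophic wind blows 90° to the left of the pressure-gradient force (low pressure on the right).
Rotating 270° by 90° counterclockwise gives 180° — the wind blows toward the south.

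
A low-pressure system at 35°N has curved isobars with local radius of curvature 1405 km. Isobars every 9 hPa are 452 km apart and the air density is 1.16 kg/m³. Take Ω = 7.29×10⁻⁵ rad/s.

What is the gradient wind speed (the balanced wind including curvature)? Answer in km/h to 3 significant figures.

64.2 km/h

Coriolis parameter at 35°N:
f = 2Ω sin φ = 2 × 7.29×10⁻⁵ × sin 35° = 8.36×10⁻⁵ s⁻¹
Pressure gradient: |∂P/∂n| = 900 Pa / 452000 m = 1.99×10⁻³ Pa/m
Geostrophic speed: V_g = |∂P/∂n|/(fρ) = 1.99×10⁻³/(8.36×10⁻⁵ × 1.16) = 20.5 m/s
Around a low, centrifugal force acts outward with Coriolis, so pressure-gradient force balances both:
(1/ρ)|∂P/∂n| = fV + V²/R  →  V² + fR·V − fR·V_g = 0
With fR = 8.36×10⁻⁵ × 1405×10³ m = 117 m/s:
V = [−fR + √((fR)² + 4 fR V_g)]/2 = [−117 + √(117² + 4×117×20.5)]/2 = 17.8 m/s
Subgeostrophic (V < V_g = 20.5 m/s), as expected around a low.
Converting: 17.8 m/s × 3.6 = 64.2 km/h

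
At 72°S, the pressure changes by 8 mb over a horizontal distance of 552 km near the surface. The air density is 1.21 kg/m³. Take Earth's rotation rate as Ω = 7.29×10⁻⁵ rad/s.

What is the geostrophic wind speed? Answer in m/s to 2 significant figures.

Coriolis parameter at 72°S:
f = 2Ω sin φ = 2 × 7.29×10⁻⁵ × sin 72° = 1.39×10⁻⁴ s⁻¹
Pressure gradient: |∂P/∂n| = 800 Pa / 552000 m = 1.45×10⁻³ Pa/m
Geostrophic balance (pressure-gradient force = Coriolis force):
V_g = (1/(fρ)) |∂P/∂n| = 1.45×10⁻³ / (1.39×10⁻⁴ × 1.21) = 8.64 m/s

8.6 m/s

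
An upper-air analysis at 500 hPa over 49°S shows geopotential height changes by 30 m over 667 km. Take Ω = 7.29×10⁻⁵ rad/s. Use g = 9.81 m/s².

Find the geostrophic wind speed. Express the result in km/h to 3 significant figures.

14.4 km/h

Coriolis parameter at 49°S:
f = 2Ω sin φ = 2 × 7.29×10⁻⁵ × sin 49° = 1.10×10⁻⁴ s⁻¹
Height gradient: |∂Z/∂n| = 30 m / 667000 m = 4.50×10⁻⁵
On a pressure surface, geostrophic balance gives V_g = (g/f)|∂Z/∂n|:
V_g = 9.81 × 4.50×10⁻⁵ / 1.10×10⁻⁴ = 4.01 m/s
Converting: 4.01 m/s × 3.6 = 14.4 km/h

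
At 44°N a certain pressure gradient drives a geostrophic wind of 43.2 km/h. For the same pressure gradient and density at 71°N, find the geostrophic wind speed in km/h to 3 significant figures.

With the same pressure gradient and density, V_g ∝ 1/f ∝ 1/sin φ.
V₂ = V₁ · sin φ₁ / sin φ₂ = 43.2 × sin 44° / sin 71°
V₂ = 43.2 × 0.6947/0.9455 = 31.7 km/h

31.7 km/h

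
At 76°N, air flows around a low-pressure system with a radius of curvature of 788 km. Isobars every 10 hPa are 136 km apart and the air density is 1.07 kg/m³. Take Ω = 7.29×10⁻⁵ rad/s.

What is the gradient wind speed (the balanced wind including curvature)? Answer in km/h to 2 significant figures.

130 km/h

Coriolis parameter at 76°N:
f = 2Ω sin φ = 2 × 7.29×10⁻⁵ × sin 76° = 1.41×10⁻⁴ s⁻¹
Pressure gradient: |∂P/∂n| = 1000 Pa / 136000 m = 7.35×10⁻³ Pa/m
Geostrophic speed: V_g = |∂P/∂n|/(fρ) = 7.35×10⁻³/(1.41×10⁻⁴ × 1.07) = 48.6 m/s
Around a low, centrifugal force acts outward with Coriolis, so pressure-gradient force balances both:
(1/ρ)|∂P/∂n| = fV + V²/R  →  V² + fR·V − fR·V_g = 0
With fR = 1.41×10⁻⁴ × 788×10³ m = 111 m/s:
V = [−fR + √((fR)² + 4 fR V_g)]/2 = [−111 + √(111² + 4×111×48.6)]/2 = 36.6 m/s
Subgeostrophic (V < V_g = 48.6 m/s), as expected around a low.
Converting: 36.6 m/s × 3.6 = 130 km/h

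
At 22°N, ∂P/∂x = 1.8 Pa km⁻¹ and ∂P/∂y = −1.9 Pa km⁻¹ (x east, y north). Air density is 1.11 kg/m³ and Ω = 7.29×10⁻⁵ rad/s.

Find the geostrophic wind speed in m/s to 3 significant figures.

43.2 m/s

Coriolis parameter at 22°N:
f = 2Ω sin φ = 2 × 7.29×10⁻⁵ × sin 22° = 5.46×10⁻⁵ s⁻¹
Component geostrophic relations (x east, y north):
u_g = −(1/(fρ)) ∂P/∂y,  v_g = (1/(fρ)) ∂P/∂x
u_g = −(−1.9×10⁻³)/(5.46×10⁻⁵ × 1.11) = 31.3 m/s;  v_g = (1.8×10⁻³)/(5.46×10⁻⁵ × 1.11) = 29.7 m/s
|V_g| = √(u_g² + v_g²) = 43.2 m/s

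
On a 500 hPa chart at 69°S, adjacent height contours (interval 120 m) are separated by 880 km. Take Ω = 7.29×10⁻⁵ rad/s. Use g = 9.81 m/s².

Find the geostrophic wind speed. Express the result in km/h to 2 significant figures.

35 km/h

Coriolis parameter at 69°S:
f = 2Ω sin φ = 2 × 7.29×10⁻⁵ × sin 69° = 1.36×10⁻⁴ s⁻¹
Height gradient: |∂Z/∂n| = 120 m / 880000 m = 1.36×10⁻⁴
On a pressure surface, geostrophic balance gives V_g = (g/f)|∂Z/∂n|:
V_g = 9.81 × 1.36×10⁻⁴ / 1.36×10⁻⁴ = 9.83 m/s
Converting: 9.83 m/s × 3.6 = 35 km/h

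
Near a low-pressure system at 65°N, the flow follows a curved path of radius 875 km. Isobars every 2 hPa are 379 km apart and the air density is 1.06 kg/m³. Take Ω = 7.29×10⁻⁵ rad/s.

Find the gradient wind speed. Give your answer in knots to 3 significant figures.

7.10 knots

Coriolis parameter at 65°N:
f = 2Ω sin φ = 2 × 7.29×10⁻⁵ × sin 65° = 1.32×10⁻⁴ s⁻¹
Pressure gradient: |∂P/∂n| = 200 Pa / 379000 m = 5.28×10⁻⁴ Pa/m
Geostrophic speed: V_g = |∂P/∂n|/(fρ) = 5.28×10⁻⁴/(1.32×10⁻⁴ × 1.06) = 3.77 m/s
Around a low, centrifugal force acts outward with Coriolis, so pressure-gradient force balances both:
(1/ρ)|∂P/∂n| = fV + V²/R  →  V² + fR·V − fR·V_g = 0
With fR = 1.32×10⁻⁴ × 875×10³ m = 116 m/s:
V = [−fR + √((fR)² + 4 fR V_g)]/2 = [−116 + √(116² + 4×116×3.77)]/2 = 3.65 m/s
Subgeostrophic (V < V_g = 3.77 m/s), as expected around a low.
Converting: 3.65 m/s × 1.944 = 7.10 knots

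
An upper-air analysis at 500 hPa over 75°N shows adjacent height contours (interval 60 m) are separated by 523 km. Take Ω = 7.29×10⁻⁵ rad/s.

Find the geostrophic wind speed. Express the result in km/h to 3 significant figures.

Coriolis parameter at 75°N:
f = 2Ω sin φ = 2 × 7.29×10⁻⁵ × sin 75° = 1.41×10⁻⁴ s⁻¹
Height gradient: |∂Z/∂n| = 60 m / 523000 m = 1.15×10⁻⁴
On a pressure surface, geostrophic balance gives V_g = (g/f)|∂Z/∂n|:
V_g = 9.81 × 1.15×10⁻⁴ / 1.41×10⁻⁴ = 7.99 m/s
Converting: 7.99 m/s × 3.6 = 28.8 km/h

28.8 km/h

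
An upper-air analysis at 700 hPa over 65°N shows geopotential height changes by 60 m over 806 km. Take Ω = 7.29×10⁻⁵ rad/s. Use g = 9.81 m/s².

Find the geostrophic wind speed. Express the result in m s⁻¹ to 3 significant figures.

5.53 m s⁻¹

Coriolis parameter at 65°N:
f = 2Ω sin φ = 2 × 7.29×10⁻⁵ × sin 65° = 1.32×10⁻⁴ s⁻¹
Height gradient: |∂Z/∂n| = 60 m / 806000 m = 7.44×10⁻⁵
On a pressure surface, geostrophic balance gives V_g = (g/f)|∂Z/∂n|:
V_g = 9.81 × 7.44×10⁻⁵ / 1.32×10⁻⁴ = 5.53 m/s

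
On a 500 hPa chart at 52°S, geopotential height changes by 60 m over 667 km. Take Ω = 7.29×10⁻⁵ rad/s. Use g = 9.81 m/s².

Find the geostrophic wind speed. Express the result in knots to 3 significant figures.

14.9 knots

Coriolis parameter at 52°S:
f = 2Ω sin φ = 2 × 7.29×10⁻⁵ × sin 52° = 1.15×10⁻⁴ s⁻¹
Height gradient: |∂Z/∂n| = 60 m / 667000 m = 9.00×10⁻⁵
On a pressure surface, geostrophic balance gives V_g = (g/f)|∂Z/∂n|:
V_g = 9.81 × 9.00×10⁻⁵ / 1.15×10⁻⁴ = 7.68 m/s
Converting: 7.68 m/s × 1.944 = 14.9 knots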